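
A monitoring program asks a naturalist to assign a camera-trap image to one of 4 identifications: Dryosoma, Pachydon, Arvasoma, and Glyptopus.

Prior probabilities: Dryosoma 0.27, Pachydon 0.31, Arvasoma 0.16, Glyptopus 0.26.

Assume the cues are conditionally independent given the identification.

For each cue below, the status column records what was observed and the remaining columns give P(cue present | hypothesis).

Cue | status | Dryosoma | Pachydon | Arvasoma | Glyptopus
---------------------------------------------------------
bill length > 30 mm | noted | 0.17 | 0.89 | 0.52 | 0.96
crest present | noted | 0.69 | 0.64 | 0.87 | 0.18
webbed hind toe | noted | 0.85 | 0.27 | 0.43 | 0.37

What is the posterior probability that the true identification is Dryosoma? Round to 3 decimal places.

0.220

Multiply each prior by the joint likelihood of the cue pattern:
  Dryosoma: 0.27 × 0.17 × 0.69 × 0.85 = 0.02692
  Pachydon: 0.31 × 0.89 × 0.64 × 0.27 = 0.047676
  Arvasoma: 0.16 × 0.52 × 0.87 × 0.43 = 0.031125
  Glyptopus: 0.26 × 0.96 × 0.18 × 0.37 = 0.016623
The unnormalized weights sum to 0.12234.
P(Dryosoma | evidence) = 0.02692 / 0.12234 ≈ 0.220.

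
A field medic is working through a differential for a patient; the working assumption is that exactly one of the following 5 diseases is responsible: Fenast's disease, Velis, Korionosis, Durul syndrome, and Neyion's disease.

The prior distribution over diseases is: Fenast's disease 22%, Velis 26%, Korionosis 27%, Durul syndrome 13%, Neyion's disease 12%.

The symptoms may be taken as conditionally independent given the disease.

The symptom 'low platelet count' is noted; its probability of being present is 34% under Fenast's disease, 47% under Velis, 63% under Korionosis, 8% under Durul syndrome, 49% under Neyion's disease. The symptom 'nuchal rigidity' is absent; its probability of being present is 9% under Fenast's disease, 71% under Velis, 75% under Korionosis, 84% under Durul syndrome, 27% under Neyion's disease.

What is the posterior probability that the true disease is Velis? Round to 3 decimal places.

By Bayes' rule with conditional independence, the unnormalized weight for each hypothesis is prior × ∏ likelihoods (using 1 − P(present | H) for each absent symptom):
  Fenast's disease: 0.22 × 0.34 × (1 − 0.09) = 0.068068
  Velis: 0.26 × 0.47 × (1 − 0.71) = 0.035438
  Korionosis: 0.27 × 0.63 × (1 − 0.75) = 0.042525
  Durul syndrome: 0.13 × 0.08 × (1 − 0.84) = 0.001664
  Neyion's disease: 0.12 × 0.49 × (1 − 0.27) = 0.042924
The unnormalized weights sum to 0.19062.
P(Velis | evidence) = 0.035438 / 0.19062 ≈ 0.186.

0.186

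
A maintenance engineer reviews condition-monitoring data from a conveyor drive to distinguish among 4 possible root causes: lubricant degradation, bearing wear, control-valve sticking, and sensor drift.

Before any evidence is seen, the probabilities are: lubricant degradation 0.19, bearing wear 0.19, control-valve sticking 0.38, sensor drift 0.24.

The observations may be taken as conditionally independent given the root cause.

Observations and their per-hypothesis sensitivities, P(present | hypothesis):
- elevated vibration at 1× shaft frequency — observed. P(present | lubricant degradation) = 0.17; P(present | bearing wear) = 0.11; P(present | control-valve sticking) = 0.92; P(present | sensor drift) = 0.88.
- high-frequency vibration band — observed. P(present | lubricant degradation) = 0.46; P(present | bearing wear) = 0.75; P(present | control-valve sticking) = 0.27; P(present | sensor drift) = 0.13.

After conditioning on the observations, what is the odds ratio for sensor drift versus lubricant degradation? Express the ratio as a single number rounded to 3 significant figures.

Unnormalized posterior weight (prior times the observation likelihoods) for each of the two hypotheses:
  sensor drift: 0.24 × 0.88 × 0.13 = 0.027456
  lubricant degradation: 0.19 × 0.17 × 0.46 = 0.014858
Odds(sensor drift : lubricant degradation) = 0.027456 / 0.014858 ≈ 1.85.

1.85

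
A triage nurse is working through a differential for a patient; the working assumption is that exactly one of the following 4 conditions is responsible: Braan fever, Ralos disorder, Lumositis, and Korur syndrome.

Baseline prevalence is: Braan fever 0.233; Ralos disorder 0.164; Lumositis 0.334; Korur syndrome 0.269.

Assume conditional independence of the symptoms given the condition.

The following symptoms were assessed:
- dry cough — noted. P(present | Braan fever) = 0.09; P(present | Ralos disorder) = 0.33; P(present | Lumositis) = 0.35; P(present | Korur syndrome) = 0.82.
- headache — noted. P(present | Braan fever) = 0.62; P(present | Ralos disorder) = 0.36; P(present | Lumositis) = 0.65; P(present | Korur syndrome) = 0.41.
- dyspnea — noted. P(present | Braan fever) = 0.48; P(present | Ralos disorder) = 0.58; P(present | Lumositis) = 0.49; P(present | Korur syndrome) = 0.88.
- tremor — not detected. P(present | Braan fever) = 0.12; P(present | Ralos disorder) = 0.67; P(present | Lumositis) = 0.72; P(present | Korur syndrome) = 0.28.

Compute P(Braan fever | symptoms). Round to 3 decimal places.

Multiply each prior by the joint likelihood of the symptom pattern (using 1 − P(present | H) for each absent symptom):
  Braan fever: 0.233 × 0.09 × 0.62 × 0.48 × (1 − 0.12) = 0.0054918
  Ralos disorder: 0.164 × 0.33 × 0.36 × 0.58 × (1 − 0.67) = 0.0037291
  Lumositis: 0.334 × 0.35 × 0.65 × 0.49 × (1 − 0.72) = 0.010425
  Korur syndrome: 0.269 × 0.82 × 0.41 × 0.88 × (1 − 0.28) = 0.057301
Normalizing constant Z = 0.0054918 + 0.0037291 + 0.010425 + 0.057301 = 0.076947.
P(Braan fever | evidence) = 0.0054918 / 0.076947 ≈ 0.071.

0.071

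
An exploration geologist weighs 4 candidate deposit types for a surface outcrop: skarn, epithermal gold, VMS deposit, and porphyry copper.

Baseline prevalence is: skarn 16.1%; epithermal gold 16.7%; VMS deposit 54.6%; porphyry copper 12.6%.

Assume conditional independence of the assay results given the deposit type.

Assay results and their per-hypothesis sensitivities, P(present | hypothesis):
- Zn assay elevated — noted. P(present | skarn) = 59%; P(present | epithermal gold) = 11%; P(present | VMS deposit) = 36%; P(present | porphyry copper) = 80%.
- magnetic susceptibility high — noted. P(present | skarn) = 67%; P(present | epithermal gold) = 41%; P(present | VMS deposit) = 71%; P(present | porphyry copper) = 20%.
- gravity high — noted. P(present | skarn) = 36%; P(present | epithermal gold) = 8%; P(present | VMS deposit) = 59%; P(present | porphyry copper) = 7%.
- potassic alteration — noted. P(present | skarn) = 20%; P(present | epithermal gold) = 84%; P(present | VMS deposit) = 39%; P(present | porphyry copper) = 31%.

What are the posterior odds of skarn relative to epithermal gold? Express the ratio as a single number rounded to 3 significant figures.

Posterior odds equal prior odds times the likelihood ratio; only the two competing hypotheses matter.
  skarn: 0.161 × 0.59 × 0.67 × 0.36 × 0.20 = 0.0045823
  epithermal gold: 0.167 × 0.11 × 0.41 × 0.08 × 0.84 = 0.00050613
Posterior odds = 0.0045823 / 0.00050613 ≈ 9.05.

9.05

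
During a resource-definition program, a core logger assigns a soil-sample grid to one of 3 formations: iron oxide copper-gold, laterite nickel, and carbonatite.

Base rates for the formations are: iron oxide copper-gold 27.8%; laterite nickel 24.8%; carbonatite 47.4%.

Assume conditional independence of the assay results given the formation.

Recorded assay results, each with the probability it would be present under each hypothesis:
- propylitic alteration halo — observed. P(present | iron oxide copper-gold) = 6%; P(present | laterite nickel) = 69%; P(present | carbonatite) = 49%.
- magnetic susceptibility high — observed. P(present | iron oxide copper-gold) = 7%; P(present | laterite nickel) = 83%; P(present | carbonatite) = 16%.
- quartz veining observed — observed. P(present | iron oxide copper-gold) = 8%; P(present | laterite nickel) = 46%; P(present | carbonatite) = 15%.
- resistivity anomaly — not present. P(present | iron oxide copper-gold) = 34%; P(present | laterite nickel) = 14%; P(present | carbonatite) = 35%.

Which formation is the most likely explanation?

For each hypothesis, the unnormalized posterior weight is prior × product of the assay result likelihoods (using 1 − P(present | H) for each absent assay result):
  iron oxide copper-gold: 0.278 × 0.06 × 0.07 × 0.08 × (1 − 0.34) = 6.1649e-05
  laterite nickel: 0.248 × 0.69 × 0.83 × 0.46 × (1 − 0.14) = 0.056187
  carbonatite: 0.474 × 0.49 × 0.16 × 0.15 × (1 − 0.35) = 0.0036233
Marginal likelihood of the evidence = 0.059872.
P(iron oxide copper-gold | evidence) ≈ 6.1649e-05 / 0.059872 ≈ 0.001
P(laterite nickel | evidence) ≈ 0.056187 / 0.059872 ≈ 0.938
P(carbonatite | evidence) ≈ 0.0036233 / 0.059872 ≈ 0.061
The largest is 0.938, so laterite nickel is most probable.

laterite nickel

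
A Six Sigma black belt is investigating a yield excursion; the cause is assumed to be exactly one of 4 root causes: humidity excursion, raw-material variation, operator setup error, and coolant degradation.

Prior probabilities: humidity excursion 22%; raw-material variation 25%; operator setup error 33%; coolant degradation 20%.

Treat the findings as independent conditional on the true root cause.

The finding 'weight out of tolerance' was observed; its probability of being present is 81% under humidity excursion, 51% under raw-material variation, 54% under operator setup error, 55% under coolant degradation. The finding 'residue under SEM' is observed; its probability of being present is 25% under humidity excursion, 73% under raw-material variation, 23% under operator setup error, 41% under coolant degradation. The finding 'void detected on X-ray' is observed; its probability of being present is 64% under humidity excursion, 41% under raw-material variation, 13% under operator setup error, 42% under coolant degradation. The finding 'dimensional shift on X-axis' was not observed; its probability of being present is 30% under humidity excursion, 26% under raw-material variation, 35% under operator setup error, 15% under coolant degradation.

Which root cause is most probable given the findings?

For each hypothesis, the unnormalized posterior weight is prior × product of the finding likelihoods (using 1 − P(present | H) for each absent finding):
  humidity excursion: 0.22 × 0.81 × 0.25 × 0.64 × (1 − 0.30) = 0.019958
  raw-material variation: 0.25 × 0.51 × 0.73 × 0.41 × (1 − 0.26) = 0.028239
  operator setup error: 0.33 × 0.54 × 0.23 × 0.13 × (1 − 0.35) = 0.0034633
  coolant degradation: 0.20 × 0.55 × 0.41 × 0.42 × (1 − 0.15) = 0.016101
Marginal likelihood of the evidence = 0.067761.
P(humidity excursion | evidence) ≈ 0.019958 / 0.067761 ≈ 0.295
P(raw-material variation | evidence) ≈ 0.028239 / 0.067761 ≈ 0.417
P(operator setup error | evidence) ≈ 0.0034633 / 0.067761 ≈ 0.051
P(coolant degradation | evidence) ≈ 0.016101 / 0.067761 ≈ 0.238
The largest is 0.417, so raw-material variation is most probable.

raw-material variation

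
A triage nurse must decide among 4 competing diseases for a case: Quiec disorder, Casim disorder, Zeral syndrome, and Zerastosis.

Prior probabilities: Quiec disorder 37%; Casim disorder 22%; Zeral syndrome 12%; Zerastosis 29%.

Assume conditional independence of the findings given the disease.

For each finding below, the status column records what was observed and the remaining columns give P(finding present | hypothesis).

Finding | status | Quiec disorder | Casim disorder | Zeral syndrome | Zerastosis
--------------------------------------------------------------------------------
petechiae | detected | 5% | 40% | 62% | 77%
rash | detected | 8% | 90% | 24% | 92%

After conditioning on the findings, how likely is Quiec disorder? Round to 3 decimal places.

Multiply each prior by the joint likelihood of the evidence pattern:
  Quiec disorder: 0.37 × 0.05 × 0.08 = 0.00148
  Casim disorder: 0.22 × 0.40 × 0.90 = 0.0792
  Zeral syndrome: 0.12 × 0.62 × 0.24 = 0.017856
  Zerastosis: 0.29 × 0.77 × 0.92 = 0.20544
Normalizing constant Z = 0.00148 + 0.0792 + 0.017856 + 0.20544 = 0.30397.
P(Quiec disorder | evidence) = 0.00148 / 0.30397 ≈ 0.005.

0.005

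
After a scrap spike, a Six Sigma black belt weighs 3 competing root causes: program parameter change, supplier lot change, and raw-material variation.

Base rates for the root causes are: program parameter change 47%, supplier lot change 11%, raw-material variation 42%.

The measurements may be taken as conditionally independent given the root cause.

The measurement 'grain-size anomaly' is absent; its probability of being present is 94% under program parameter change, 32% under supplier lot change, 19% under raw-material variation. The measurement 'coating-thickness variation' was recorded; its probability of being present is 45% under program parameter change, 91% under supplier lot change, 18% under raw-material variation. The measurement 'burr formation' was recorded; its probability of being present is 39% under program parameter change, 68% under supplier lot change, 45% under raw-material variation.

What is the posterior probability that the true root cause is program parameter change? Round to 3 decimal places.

Multiply each prior by the joint likelihood of the measurement pattern (using 1 − P(present | H) for each absent measurement):
  program parameter change: 0.47 × (1 − 0.94) × 0.45 × 0.39 = 0.0049491
  supplier lot change: 0.11 × (1 − 0.32) × 0.91 × 0.68 = 0.046286
  raw-material variation: 0.42 × (1 − 0.19) × 0.18 × 0.45 = 0.027556
The unnormalized weights sum to 0.078792.
P(program parameter change | evidence) = 0.0049491 / 0.078792 ≈ 0.063.

0.063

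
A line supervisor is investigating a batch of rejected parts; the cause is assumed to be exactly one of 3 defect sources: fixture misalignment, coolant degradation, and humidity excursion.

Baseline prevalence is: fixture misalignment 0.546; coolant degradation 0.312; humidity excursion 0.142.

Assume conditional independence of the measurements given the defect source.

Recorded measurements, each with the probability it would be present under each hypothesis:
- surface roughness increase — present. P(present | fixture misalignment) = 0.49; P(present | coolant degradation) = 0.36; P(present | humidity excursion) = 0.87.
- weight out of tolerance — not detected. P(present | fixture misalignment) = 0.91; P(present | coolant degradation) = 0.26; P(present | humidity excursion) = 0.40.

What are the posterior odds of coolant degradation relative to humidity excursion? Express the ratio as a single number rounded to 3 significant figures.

1.12

Posterior odds equal prior odds times the likelihood ratio; only the two competing hypotheses matter (using 1 − P(present | H) for each absent measurement).
  coolant degradation: 0.312 × 0.36 × (1 − 0.26) = 0.083117
  humidity excursion: 0.142 × 0.87 × (1 − 0.40) = 0.074124
Odds(coolant degradation : humidity excursion) = 0.083117 / 0.074124 ≈ 1.12.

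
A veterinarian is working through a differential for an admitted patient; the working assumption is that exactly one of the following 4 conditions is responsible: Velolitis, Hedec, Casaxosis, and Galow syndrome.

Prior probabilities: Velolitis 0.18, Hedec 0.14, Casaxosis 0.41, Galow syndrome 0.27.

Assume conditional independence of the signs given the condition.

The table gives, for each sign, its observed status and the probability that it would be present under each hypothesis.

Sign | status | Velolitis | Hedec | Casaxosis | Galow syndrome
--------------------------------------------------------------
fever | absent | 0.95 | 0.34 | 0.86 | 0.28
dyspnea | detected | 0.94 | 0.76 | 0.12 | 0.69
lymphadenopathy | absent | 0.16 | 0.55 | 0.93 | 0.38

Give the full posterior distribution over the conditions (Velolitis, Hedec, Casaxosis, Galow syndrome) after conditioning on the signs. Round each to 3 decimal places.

0.058, 0.258, 0.004, 0.680

Multiply each prior by the joint likelihood of the sign pattern (using 1 − P(present | H) for each absent sign):
  Velolitis: 0.18 × (1 − 0.95) × 0.94 × (1 − 0.16) = 0.0071064
  Hedec: 0.14 × (1 − 0.34) × 0.76 × (1 − 0.55) = 0.031601
  Casaxosis: 0.41 × (1 − 0.86) × 0.12 × (1 − 0.93) = 0.00048216
  Galow syndrome: 0.27 × (1 − 0.28) × 0.69 × (1 − 0.38) = 0.083164
Normalizing constant Z = 0.0071064 + 0.031601 + 0.00048216 + 0.083164 = 0.12235.
P(Velolitis | evidence) = 0.0071064 / 0.12235 ≈ 0.058
P(Hedec | evidence) = 0.031601 / 0.12235 ≈ 0.258
P(Casaxosis | evidence) = 0.00048216 / 0.12235 ≈ 0.004
P(Galow syndrome | evidence) = 0.083164 / 0.12235 ≈ 0.680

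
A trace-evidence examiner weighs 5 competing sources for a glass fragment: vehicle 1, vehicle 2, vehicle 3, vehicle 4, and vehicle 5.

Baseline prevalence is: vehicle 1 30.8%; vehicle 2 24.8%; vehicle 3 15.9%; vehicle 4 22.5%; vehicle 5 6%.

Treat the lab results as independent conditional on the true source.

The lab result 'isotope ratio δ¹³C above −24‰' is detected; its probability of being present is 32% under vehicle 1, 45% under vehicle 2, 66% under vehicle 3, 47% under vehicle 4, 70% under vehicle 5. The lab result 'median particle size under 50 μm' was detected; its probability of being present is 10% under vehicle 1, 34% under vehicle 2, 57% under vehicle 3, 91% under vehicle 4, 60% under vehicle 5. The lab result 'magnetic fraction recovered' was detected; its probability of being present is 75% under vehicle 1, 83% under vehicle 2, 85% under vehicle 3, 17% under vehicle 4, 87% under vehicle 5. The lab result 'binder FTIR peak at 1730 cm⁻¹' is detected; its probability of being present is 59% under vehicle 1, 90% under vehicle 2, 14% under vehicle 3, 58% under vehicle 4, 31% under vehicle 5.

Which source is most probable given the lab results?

vehicle 2

By Bayes' rule with conditional independence, the unnormalized weight for each hypothesis is prior × ∏ likelihoods:
  vehicle 1: 0.308 × 0.32 × 0.10 × 0.75 × 0.59 = 0.0043613
  vehicle 2: 0.248 × 0.45 × 0.34 × 0.83 × 0.90 = 0.028344
  vehicle 3: 0.159 × 0.66 × 0.57 × 0.85 × 0.14 = 0.0071181
  vehicle 4: 0.225 × 0.47 × 0.91 × 0.17 × 0.58 = 0.0094885
  vehicle 5: 0.060 × 0.70 × 0.60 × 0.87 × 0.31 = 0.0067964
The unnormalized weights sum to 0.056108.
P(vehicle 1 | evidence) ≈ 0.0043613 / 0.056108 ≈ 0.078
P(vehicle 2 | evidence) ≈ 0.028344 / 0.056108 ≈ 0.505
P(vehicle 3 | evidence) ≈ 0.0071181 / 0.056108 ≈ 0.127
P(vehicle 4 | evidence) ≈ 0.0094885 / 0.056108 ≈ 0.169
P(vehicle 5 | evidence) ≈ 0.0067964 / 0.056108 ≈ 0.121
The largest is 0.505, so vehicle 2 is most probable.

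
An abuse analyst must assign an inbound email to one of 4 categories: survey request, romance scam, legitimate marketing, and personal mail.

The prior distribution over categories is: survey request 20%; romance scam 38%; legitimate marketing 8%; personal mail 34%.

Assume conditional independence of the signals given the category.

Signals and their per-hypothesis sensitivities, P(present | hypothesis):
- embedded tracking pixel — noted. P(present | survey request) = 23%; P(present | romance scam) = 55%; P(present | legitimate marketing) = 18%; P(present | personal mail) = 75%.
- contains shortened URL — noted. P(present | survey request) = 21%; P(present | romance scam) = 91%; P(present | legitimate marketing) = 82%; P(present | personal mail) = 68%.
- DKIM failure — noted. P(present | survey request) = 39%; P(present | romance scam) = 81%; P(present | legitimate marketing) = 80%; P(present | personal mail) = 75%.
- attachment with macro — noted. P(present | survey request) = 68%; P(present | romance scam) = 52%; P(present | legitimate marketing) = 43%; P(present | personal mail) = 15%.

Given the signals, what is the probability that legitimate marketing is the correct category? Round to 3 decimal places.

By Bayes' rule with conditional independence, the unnormalized weight for each hypothesis is prior × ∏ likelihoods:
  survey request: 0.20 × 0.23 × 0.21 × 0.39 × 0.68 = 0.0025618
  romance scam: 0.38 × 0.55 × 0.91 × 0.81 × 0.52 = 0.080108
  legitimate marketing: 0.08 × 0.18 × 0.82 × 0.80 × 0.43 = 0.004062
  personal mail: 0.34 × 0.75 × 0.68 × 0.75 × 0.15 = 0.019508
Normalizing constant Z = 0.0025618 + 0.080108 + 0.004062 + 0.019508 = 0.10624.
P(legitimate marketing | evidence) = 0.004062 / 0.10624 ≈ 0.038.

0.038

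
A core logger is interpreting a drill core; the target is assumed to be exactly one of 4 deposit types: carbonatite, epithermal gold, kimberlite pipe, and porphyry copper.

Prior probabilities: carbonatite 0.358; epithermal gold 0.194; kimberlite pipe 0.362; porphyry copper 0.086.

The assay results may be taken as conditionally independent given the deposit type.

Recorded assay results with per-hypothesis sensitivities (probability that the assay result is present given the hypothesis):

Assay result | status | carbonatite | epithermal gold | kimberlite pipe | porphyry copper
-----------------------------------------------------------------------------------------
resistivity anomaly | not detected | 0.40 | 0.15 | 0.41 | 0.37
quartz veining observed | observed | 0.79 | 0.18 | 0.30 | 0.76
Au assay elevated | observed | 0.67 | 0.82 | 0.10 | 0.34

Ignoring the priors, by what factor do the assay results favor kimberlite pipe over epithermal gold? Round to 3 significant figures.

Take the product of per-assay result likelihoods under each hypothesis (using 1 − P(present | H) for each absent assay result), then divide.
  kimberlite pipe: (1 − 0.41) × 0.30 × 0.10 = 0.0177
  epithermal gold: (1 − 0.15) × 0.18 × 0.82 = 0.12546
Bayes factor = 0.0177 / 0.12546 ≈ 0.141

0.141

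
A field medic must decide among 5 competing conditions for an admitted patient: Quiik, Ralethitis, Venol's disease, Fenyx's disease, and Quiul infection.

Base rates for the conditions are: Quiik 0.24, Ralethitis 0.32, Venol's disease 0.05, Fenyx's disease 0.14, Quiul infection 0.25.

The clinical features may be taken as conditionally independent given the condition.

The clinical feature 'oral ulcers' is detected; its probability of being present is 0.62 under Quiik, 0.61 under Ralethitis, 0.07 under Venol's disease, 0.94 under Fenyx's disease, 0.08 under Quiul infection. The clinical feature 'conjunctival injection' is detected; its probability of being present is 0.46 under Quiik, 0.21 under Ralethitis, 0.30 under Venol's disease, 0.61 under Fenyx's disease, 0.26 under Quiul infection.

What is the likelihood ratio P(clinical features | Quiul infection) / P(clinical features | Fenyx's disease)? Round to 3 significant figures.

Take the product of per-clinical feature likelihoods under each hypothesis, then divide.
  Quiul infection: 0.08 × 0.26 = 0.0208
  Fenyx's disease: 0.94 × 0.61 = 0.5734
Bayes factor = 0.0208 / 0.5734 ≈ 0.0363

0.0363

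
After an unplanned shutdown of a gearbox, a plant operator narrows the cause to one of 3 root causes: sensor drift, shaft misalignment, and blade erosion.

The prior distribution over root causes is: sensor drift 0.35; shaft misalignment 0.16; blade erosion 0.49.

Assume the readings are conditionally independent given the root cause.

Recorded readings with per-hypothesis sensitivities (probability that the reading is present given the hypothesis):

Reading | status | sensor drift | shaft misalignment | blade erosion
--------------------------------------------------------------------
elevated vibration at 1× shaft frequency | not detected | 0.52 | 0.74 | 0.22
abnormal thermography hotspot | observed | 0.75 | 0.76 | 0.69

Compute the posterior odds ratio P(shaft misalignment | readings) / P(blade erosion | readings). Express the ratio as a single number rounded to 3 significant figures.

Unnormalized posterior weight (prior times the reading likelihoods) for each of the two hypotheses (using 1 − P(present | H) for each absent reading):
  shaft misalignment: 0.16 × (1 − 0.74) × 0.76 = 0.031616
  blade erosion: 0.49 × (1 − 0.22) × 0.69 = 0.26372
Posterior odds = 0.031616 / 0.26372 ≈ 0.120.

0.120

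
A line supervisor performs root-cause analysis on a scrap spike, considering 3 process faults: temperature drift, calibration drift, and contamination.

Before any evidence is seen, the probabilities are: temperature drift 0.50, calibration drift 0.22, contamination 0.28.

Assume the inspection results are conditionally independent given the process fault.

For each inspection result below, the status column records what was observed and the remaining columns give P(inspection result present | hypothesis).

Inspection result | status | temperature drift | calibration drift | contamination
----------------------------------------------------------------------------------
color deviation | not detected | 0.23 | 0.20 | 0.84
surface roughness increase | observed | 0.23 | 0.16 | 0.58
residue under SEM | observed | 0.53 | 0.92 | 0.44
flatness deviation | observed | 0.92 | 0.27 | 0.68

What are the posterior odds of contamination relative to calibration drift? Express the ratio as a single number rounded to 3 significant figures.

1.11

Posterior odds equal prior odds times the likelihood ratio; only the two competing hypotheses matter (using 1 − P(present | H) for each absent inspection result).
  contamination: 0.28 × (1 − 0.84) × 0.58 × 0.44 × 0.68 = 0.0077744
  calibration drift: 0.22 × (1 − 0.20) × 0.16 × 0.92 × 0.27 = 0.0069949
Posterior odds = 0.0077744 / 0.0069949 ≈ 1.11.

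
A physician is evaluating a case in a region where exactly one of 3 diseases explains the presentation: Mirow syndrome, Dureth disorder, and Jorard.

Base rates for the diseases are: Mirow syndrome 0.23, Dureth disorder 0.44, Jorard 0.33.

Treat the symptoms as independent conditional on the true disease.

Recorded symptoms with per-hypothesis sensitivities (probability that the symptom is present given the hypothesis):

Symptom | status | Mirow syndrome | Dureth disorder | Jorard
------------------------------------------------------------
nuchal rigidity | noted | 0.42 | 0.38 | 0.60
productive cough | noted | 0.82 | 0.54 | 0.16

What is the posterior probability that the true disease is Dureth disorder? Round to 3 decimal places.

For each hypothesis, the unnormalized posterior weight is prior × product of the symptom likelihoods:
  Mirow syndrome: 0.23 × 0.42 × 0.82 = 0.079212
  Dureth disorder: 0.44 × 0.38 × 0.54 = 0.090288
  Jorard: 0.33 × 0.60 × 0.16 = 0.03168
Marginal likelihood of the evidence = 0.20118.
P(Dureth disorder | evidence) = 0.090288 / 0.20118 ≈ 0.449.

0.449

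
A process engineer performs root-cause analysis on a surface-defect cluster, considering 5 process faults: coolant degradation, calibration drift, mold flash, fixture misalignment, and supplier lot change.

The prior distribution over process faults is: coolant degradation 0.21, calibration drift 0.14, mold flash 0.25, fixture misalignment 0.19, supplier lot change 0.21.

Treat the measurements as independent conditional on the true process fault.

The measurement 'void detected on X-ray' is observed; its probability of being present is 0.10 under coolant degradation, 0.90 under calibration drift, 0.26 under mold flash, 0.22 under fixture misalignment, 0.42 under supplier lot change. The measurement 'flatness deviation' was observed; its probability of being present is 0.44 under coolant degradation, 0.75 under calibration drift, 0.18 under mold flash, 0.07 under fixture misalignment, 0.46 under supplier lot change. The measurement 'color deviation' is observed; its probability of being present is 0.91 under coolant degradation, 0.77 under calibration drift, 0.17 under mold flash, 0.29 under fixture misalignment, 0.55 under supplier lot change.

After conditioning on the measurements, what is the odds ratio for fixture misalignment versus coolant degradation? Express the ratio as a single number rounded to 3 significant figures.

0.101

Unnormalized posterior weight (prior times the measurement likelihoods) for each of the two hypotheses:
  fixture misalignment: 0.19 × 0.22 × 0.07 × 0.29 = 0.00084854
  coolant degradation: 0.21 × 0.10 × 0.44 × 0.91 = 0.0084084
Posterior odds = 0.00084854 / 0.0084084 ≈ 0.101.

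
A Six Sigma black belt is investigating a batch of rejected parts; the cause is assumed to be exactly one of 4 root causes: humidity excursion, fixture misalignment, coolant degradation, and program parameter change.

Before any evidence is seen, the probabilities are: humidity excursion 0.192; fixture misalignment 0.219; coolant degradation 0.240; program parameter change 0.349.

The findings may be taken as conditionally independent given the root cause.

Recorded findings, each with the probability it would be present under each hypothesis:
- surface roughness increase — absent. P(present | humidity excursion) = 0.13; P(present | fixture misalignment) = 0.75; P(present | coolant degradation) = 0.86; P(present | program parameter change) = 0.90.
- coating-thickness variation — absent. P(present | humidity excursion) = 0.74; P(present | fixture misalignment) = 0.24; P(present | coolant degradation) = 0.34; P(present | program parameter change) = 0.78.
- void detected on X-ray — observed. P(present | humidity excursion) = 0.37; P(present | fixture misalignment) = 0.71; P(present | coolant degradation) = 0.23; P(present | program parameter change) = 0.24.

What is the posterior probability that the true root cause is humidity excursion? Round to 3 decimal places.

0.306

By Bayes' rule with conditional independence, the unnormalized weight for each hypothesis is prior × ∏ likelihoods (using 1 − P(present | H) for each absent finding):
  humidity excursion: 0.192 × (1 − 0.13) × (1 − 0.74) × 0.37 = 0.016069
  fixture misalignment: 0.219 × (1 − 0.75) × (1 − 0.24) × 0.71 = 0.029543
  coolant degradation: 0.240 × (1 − 0.86) × (1 − 0.34) × 0.23 = 0.0051005
  program parameter change: 0.349 × (1 − 0.90) × (1 − 0.78) × 0.24 = 0.0018427
Marginal likelihood of the evidence = 0.052556.
P(humidity excursion | evidence) = 0.016069 / 0.052556 ≈ 0.306.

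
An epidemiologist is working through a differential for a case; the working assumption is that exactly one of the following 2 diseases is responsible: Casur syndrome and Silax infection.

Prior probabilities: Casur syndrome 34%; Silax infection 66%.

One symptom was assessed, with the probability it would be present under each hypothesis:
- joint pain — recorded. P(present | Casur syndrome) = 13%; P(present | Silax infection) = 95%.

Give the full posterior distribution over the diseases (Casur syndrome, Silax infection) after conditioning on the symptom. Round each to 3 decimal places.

0.066, 0.934

For each hypothesis, the unnormalized posterior weight is prior × likelihood:
  Casur syndrome: 0.34 × 0.13 = 0.0442
  Silax infection: 0.66 × 0.95 = 0.627
Normalizing constant Z = 0.0442 + 0.627 = 0.6712.
P(Casur syndrome | evidence) = 0.0442 / 0.6712 ≈ 0.066
P(Silax infection | evidence) = 0.627 / 0.6712 ≈ 0.934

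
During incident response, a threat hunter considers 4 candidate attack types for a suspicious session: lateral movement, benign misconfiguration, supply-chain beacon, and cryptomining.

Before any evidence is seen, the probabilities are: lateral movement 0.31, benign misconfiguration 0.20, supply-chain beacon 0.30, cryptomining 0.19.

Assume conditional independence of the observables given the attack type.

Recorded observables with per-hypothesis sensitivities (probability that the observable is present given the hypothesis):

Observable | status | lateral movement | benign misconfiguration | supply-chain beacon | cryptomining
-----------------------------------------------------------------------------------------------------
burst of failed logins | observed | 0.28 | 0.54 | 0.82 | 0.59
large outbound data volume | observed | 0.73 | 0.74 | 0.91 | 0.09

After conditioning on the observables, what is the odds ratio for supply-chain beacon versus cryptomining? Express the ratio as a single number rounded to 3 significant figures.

The normalizing constant cancels in an odds ratio, so compute prior × likelihood for the two hypotheses only:
  supply-chain beacon: 0.30 × 0.82 × 0.91 = 0.22386
  cryptomining: 0.19 × 0.59 × 0.09 = 0.010089
Odds(supply-chain beacon : cryptomining) = 0.22386 / 0.010089 ≈ 22.2.

22.2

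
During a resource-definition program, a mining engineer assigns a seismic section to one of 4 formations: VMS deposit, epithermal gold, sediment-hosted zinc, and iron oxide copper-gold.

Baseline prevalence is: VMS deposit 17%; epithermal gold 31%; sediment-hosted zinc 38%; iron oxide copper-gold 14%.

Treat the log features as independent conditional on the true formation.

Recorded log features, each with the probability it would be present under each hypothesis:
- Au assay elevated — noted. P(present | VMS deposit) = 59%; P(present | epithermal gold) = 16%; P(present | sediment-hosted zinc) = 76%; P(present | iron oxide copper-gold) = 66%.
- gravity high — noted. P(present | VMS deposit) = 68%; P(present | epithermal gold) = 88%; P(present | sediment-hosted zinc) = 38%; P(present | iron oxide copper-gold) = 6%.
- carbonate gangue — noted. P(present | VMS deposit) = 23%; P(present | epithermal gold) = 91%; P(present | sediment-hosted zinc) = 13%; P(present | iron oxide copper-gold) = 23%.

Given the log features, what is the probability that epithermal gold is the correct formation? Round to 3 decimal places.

0.560

For each hypothesis, the unnormalized posterior weight is prior × product of the log feature likelihoods:
  VMS deposit: 0.17 × 0.59 × 0.68 × 0.23 = 0.015687
  epithermal gold: 0.31 × 0.16 × 0.88 × 0.91 = 0.03972
  sediment-hosted zinc: 0.38 × 0.76 × 0.38 × 0.13 = 0.014267
  iron oxide copper-gold: 0.14 × 0.66 × 0.06 × 0.23 = 0.0012751
The unnormalized weights sum to 0.070948.
P(epithermal gold | evidence) = 0.03972 / 0.070948 ≈ 0.560.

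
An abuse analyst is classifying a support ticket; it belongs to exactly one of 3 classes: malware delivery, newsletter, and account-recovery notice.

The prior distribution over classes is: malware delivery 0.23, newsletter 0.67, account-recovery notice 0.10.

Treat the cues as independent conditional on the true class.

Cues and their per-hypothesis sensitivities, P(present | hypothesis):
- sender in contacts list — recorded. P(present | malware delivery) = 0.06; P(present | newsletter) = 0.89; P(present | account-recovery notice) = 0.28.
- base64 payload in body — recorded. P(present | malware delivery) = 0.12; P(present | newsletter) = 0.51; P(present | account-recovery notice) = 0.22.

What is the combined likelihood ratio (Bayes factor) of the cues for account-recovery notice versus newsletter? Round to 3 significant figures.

0.136

Take the product of per-cue likelihoods under each hypothesis, then divide.
  account-recovery notice: 0.28 × 0.22 = 0.0616
  newsletter: 0.89 × 0.51 = 0.4539
Bayes factor = 0.0616 / 0.4539 ≈ 0.136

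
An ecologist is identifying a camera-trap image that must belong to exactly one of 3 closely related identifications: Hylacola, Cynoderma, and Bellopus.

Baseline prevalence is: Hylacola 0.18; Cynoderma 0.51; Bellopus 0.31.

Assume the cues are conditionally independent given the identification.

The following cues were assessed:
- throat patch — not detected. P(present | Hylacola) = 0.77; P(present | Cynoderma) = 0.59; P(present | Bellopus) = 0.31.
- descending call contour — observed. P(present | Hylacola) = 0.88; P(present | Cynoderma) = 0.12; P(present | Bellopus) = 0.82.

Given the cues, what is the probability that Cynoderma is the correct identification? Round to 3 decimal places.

0.106

For each hypothesis, the unnormalized posterior weight is prior × product of the cue likelihoods (using 1 − P(present | H) for each absent cue):
  Hylacola: 0.18 × (1 − 0.77) × 0.88 = 0.036432
  Cynoderma: 0.51 × (1 − 0.59) × 0.12 = 0.025092
  Bellopus: 0.31 × (1 − 0.31) × 0.82 = 0.1754
Marginal likelihood of the evidence = 0.23692.
P(Cynoderma | evidence) = 0.025092 / 0.23692 ≈ 0.106.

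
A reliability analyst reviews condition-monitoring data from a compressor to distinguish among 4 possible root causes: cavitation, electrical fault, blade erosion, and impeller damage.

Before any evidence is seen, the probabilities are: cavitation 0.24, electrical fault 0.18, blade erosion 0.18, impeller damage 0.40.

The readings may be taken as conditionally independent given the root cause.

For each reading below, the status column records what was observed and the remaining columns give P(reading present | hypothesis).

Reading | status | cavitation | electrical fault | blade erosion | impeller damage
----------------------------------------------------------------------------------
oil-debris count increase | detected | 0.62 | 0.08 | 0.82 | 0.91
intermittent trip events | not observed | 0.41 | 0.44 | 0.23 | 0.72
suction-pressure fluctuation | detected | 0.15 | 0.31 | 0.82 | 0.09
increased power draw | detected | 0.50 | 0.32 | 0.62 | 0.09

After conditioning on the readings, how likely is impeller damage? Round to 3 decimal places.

By Bayes' rule with conditional independence, the unnormalized weight for each hypothesis is prior × ∏ likelihoods (using 1 − P(present | H) for each absent reading):
  cavitation: 0.24 × 0.62 × (1 − 0.41) × 0.15 × 0.50 = 0.0065844
  electrical fault: 0.18 × 0.08 × (1 − 0.44) × 0.31 × 0.32 = 0.00079995
  blade erosion: 0.18 × 0.82 × (1 − 0.23) × 0.82 × 0.62 = 0.057781
  impeller damage: 0.40 × 0.91 × (1 − 0.72) × 0.09 × 0.09 = 0.00082555
Normalizing constant Z = 0.0065844 + 0.00079995 + 0.057781 + 0.00082555 = 0.065991.
P(impeller damage | evidence) = 0.00082555 / 0.065991 ≈ 0.013.

0.013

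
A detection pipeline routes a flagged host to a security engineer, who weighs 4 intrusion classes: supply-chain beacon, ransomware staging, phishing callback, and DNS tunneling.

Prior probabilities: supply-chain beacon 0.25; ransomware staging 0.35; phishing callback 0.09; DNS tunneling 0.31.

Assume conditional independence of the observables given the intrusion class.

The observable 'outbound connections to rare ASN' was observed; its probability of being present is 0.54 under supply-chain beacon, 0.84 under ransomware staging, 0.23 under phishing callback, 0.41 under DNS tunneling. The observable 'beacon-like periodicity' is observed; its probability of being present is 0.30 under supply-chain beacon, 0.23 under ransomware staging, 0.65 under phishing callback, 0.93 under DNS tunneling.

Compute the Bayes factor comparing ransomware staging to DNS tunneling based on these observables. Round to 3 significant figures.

Take the product of per-observable likelihoods under each hypothesis, then divide.
  ransomware staging: 0.84 × 0.23 = 0.1932
  DNS tunneling: 0.41 × 0.93 = 0.3813
Bayes factor = 0.1932 / 0.3813 ≈ 0.507

0.507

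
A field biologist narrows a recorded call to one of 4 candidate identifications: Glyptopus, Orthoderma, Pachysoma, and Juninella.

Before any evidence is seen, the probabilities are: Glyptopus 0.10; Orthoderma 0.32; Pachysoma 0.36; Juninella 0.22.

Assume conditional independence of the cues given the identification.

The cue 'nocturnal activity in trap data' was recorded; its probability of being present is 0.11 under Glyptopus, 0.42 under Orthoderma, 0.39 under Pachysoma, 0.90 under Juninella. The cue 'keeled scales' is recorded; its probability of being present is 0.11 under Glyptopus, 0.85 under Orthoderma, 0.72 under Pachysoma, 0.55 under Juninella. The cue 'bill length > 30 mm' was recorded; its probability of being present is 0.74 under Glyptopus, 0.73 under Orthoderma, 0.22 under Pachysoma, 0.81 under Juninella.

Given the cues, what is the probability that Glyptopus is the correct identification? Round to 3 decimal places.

Multiply each prior by the joint likelihood of the cue pattern:
  Glyptopus: 0.10 × 0.11 × 0.11 × 0.74 = 0.0008954
  Orthoderma: 0.32 × 0.42 × 0.85 × 0.73 = 0.083395
  Pachysoma: 0.36 × 0.39 × 0.72 × 0.22 = 0.022239
  Juninella: 0.22 × 0.90 × 0.55 × 0.81 = 0.088209
Normalizing constant Z = 0.0008954 + 0.083395 + 0.022239 + 0.088209 = 0.19474.
P(Glyptopus | evidence) = 0.0008954 / 0.19474 ≈ 0.005.

0.005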